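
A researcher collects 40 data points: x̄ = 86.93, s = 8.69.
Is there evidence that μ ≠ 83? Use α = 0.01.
One-sample t-test:
H₀: μ = 83
H₁: μ ≠ 83
df = n - 1 = 39
t = (x̄ - μ₀) / (s/√n) = (86.93 - 83) / (8.69/√40) = 2.860
p-value = 0.0068

Since p-value < α = 0.01, we reject H₀.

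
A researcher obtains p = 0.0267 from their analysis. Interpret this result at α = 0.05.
Since p = 0.0267 < α = 0.05, reject H₀.
There is sufficient evidence to reject the null hypothesis; the result is statistically significant at the 0.05 level.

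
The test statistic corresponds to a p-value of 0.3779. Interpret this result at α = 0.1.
Since p = 0.3779 > α = 0.1, fail to reject H₀.
There is insufficient evidence to reject the null hypothesis; the result is not statistically significant at the 0.1 level.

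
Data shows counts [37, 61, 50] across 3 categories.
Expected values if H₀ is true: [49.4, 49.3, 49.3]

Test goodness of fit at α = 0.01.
Chi-square goodness of fit test:
H₀: observed counts match expected distribution
H₁: observed counts differ from expected distribution
df = k - 1 = 2
χ² = Σ(O - E)²/E
   = (37 - 49.4)²/49.4 + (61 - 49.3)²/49.3 + (50 - 49.3)²/49.3
   = 3.113 + 2.777 + 0.010
   = 5.90
p-value = 0.0524

Since p-value > α = 0.01, we fail to reject H₀.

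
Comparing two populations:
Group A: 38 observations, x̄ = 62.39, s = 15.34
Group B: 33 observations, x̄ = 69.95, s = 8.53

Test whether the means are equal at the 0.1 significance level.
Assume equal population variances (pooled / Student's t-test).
Student's two-sample t-test (equal variances):
H₀: μ₁ = μ₂
H₁: μ₁ ≠ μ₂
df = n₁ + n₂ - 2 = 69
Pooled variance s_p² = [(n₁-1)s₁² + (n₂-1)s₂²] / (n₁ + n₂ - 2) = [(37)(15.34²) + (32)(8.53²)] / 69 = 159.9279
SE = √(s_p²(1/n₁ + 1/n₂)) = √(159.9279 × (1/38 + 1/33)) = 3.0091
t = (x̄₁ - x̄₂) / SE = (62.39 - 69.95) / 3.0091 = -7.56 / 3.0091 = -2.512
p-value = 0.0143

Since p-value < α = 0.1, we reject H₀.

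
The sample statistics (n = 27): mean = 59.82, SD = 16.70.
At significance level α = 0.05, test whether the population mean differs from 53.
One-sample t-test:
H₀: μ = 53
H₁: μ ≠ 53
df = n - 1 = 26
t = (x̄ - μ₀) / (s/√n) = (59.82 - 53) / (16.70/√27) = 2.122
p-value = 0.0435

Since p-value < α = 0.05, we reject H₀.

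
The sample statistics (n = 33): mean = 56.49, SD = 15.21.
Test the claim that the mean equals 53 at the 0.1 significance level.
One-sample t-test:
H₀: μ = 53
H₁: μ ≠ 53
df = n - 1 = 32
t = (x̄ - μ₀) / (s/√n) = (56.49 - 53) / (15.21/√33) = 1.318
p-value = 0.1968

Since p-value > α = 0.1, we fail to reject H₀.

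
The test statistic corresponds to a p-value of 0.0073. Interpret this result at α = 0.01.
Since p = 0.0073 < α = 0.01, reject H₀.
There is sufficient evidence to reject the null hypothesis; the result is statistically significant at the 0.01 level.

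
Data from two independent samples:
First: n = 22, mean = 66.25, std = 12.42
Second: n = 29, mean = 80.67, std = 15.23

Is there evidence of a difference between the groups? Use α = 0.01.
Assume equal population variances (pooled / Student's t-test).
Student's two-sample t-test (equal variances):
H₀: μ₁ = μ₂
H₁: μ₁ ≠ μ₂
df = n₁ + n₂ - 2 = 49
Pooled variance s_p² = [(n₁-1)s₁² + (n₂-1)s₂²] / (n₁ + n₂ - 2) = [(21)(12.42²) + (28)(15.23²)] / 49 = 198.6544
SE = √(s_p²(1/n₁ + 1/n₂)) = √(198.6544 × (1/22 + 1/29)) = 3.9850
t = (x̄₁ - x̄₂) / SE = (66.25 - 80.67) / 3.9850 = -14.42 / 3.9850 = -3.619
p-value = 0.0007

Since p-value < α = 0.01, we reject H₀.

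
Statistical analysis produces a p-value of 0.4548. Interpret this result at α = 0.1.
Since p = 0.4548 > α = 0.1, fail to reject H₀.
There is insufficient evidence to reject the null hypothesis; the result is not statistically significant at the 0.1 level.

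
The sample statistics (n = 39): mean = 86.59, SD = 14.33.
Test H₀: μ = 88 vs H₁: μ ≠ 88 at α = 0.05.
One-sample t-test:
H₀: μ = 88
H₁: μ ≠ 88
df = n - 1 = 38
t = (x̄ - μ₀) / (s/√n) = (86.59 - 88) / (14.33/√39) = -0.614
p-value = 0.5426

Since p-value > α = 0.05, we fail to reject H₀.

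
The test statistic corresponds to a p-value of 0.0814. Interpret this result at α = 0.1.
Since p = 0.0814 < α = 0.1, reject H₀.
There is sufficient evidence to reject the null hypothesis; the result is statistically significant at the 0.1 level.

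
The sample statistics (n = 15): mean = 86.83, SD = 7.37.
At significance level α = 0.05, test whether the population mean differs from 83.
One-sample t-test:
H₀: μ = 83
H₁: μ ≠ 83
df = n - 1 = 14
t = (x̄ - μ₀) / (s/√n) = (86.83 - 83) / (7.37/√15) = 2.013
p-value = 0.0638

Since p-value > α = 0.05, we fail to reject H₀.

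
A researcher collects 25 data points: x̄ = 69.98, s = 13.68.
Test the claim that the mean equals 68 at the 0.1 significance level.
One-sample t-test:
H₀: μ = 68
H₁: μ ≠ 68
df = n - 1 = 24
t = (x̄ - μ₀) / (s/√n) = (69.98 - 68) / (13.68/√25) = 0.724
p-value = 0.4763

Since p-value > α = 0.1, we fail to reject H₀.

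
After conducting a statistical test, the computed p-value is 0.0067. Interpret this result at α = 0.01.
Since p = 0.0067 < α = 0.01, reject H₀.
There is sufficient evidence to reject the null hypothesis; the result is statistically significant at the 0.01 level.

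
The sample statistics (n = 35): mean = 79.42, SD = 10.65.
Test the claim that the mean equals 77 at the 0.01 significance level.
One-sample t-test:
H₀: μ = 77
H₁: μ ≠ 77
df = n - 1 = 34
t = (x̄ - μ₀) / (s/√n) = (79.42 - 77) / (10.65/√35) = 1.344
p-value = 0.1877

Since p-value > α = 0.01, we fail to reject H₀.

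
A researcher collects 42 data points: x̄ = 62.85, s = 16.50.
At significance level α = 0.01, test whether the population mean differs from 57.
One-sample t-test:
H₀: μ = 57
H₁: μ ≠ 57
df = n - 1 = 41
t = (x̄ - μ₀) / (s/√n) = (62.85 - 57) / (16.50/√42) = 2.298
p-value = 0.0268

Since p-value > α = 0.01, we fail to reject H₀.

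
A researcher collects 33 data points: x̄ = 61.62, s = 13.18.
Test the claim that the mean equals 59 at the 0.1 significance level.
One-sample t-test:
H₀: μ = 59
H₁: μ ≠ 59
df = n - 1 = 32
t = (x̄ - μ₀) / (s/√n) = (61.62 - 59) / (13.18/√33) = 1.142
p-value = 0.2620

Since p-value > α = 0.1, we fail to reject H₀.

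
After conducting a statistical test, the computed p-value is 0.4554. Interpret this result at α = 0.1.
Since p = 0.4554 > α = 0.1, fail to reject H₀.
There is insufficient evidence to reject the null hypothesis; the result is not statistically significant at the 0.1 level.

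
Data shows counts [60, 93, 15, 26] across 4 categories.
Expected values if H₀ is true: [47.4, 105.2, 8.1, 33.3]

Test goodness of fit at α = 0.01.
Chi-square goodness of fit test:
H₀: observed counts match expected distribution
H₁: observed counts differ from expected distribution
df = k - 1 = 3
χ² = Σ(O - E)²/E
   = (60 - 47.4)²/47.4 + (93 - 105.2)²/105.2 + (15 - 8.1)²/8.1 + (26 - 33.3)²/33.3
   = 3.349 + 1.415 + 5.878 + 1.600
   = 12.24
p-value = 0.0066

Since p-value < α = 0.01, we reject H₀.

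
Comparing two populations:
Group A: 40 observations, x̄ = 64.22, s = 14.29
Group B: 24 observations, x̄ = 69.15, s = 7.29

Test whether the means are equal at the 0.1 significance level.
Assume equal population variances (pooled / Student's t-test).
Student's two-sample t-test (equal variances):
H₀: μ₁ = μ₂
H₁: μ₁ ≠ μ₂
df = n₁ + n₂ - 2 = 62
Pooled variance s_p² = [(n₁-1)s₁² + (n₂-1)s₂²] / (n₁ + n₂ - 2) = [(39)(14.29²) + (23)(7.29²)] / 62 = 148.1657
SE = √(s_p²(1/n₁ + 1/n₂)) = √(148.1657 × (1/40 + 1/24)) = 3.1429
t = (x̄₁ - x̄₂) / SE = (64.22 - 69.15) / 3.1429 = -4.93 / 3.1429 = -1.569
p-value = 0.1218

Since p-value > α = 0.1, we fail to reject H₀.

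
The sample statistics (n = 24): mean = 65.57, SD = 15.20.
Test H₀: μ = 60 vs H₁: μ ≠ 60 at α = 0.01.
One-sample t-test:
H₀: μ = 60
H₁: μ ≠ 60
df = n - 1 = 23
t = (x̄ - μ₀) / (s/√n) = (65.57 - 60) / (15.20/√24) = 1.795
p-value = 0.0858

Since p-value > α = 0.01, we fail to reject H₀.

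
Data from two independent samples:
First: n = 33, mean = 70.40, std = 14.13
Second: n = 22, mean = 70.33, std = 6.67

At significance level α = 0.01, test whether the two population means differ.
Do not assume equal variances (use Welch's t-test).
Welch's two-sample t-test:
H₀: μ₁ = μ₂
H₁: μ₁ ≠ μ₂
s₁²/n₁ = 14.13²/33 = 6.0502,  s₂²/n₂ = 6.67²/22 = 2.0222
SE = √(s₁²/n₁ + s₂²/n₂) = √(6.0502 + 2.0222) = 2.8412
df (Welch-Satterthwaite) = (s₁²/n₁ + s₂²/n₂)² / [(s₁²/n₁)²/(n₁-1) + (s₂²/n₂)²/(n₂-1)] ≈ 48.68
t = (x̄₁ - x̄₂) / SE = (70.40 - 70.33) / 2.8412 = 0.07 / 2.8412 = 0.025
p-value = 0.9804

Since p-value > α = 0.01, we fail to reject H₀.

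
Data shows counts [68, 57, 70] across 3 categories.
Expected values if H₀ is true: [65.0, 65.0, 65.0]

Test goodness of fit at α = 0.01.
Chi-square goodness of fit test:
H₀: observed counts match expected distribution
H₁: observed counts differ from expected distribution
df = k - 1 = 2
χ² = Σ(O - E)²/E
   = (68 - 65.0)²/65.0 + (57 - 65.0)²/65.0 + (70 - 65.0)²/65.0
   = 0.138 + 0.985 + 0.385
   = 1.51
p-value = 0.4706

Since p-value > α = 0.01, we fail to reject H₀.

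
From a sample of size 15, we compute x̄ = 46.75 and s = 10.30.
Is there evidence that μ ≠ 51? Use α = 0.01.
One-sample t-test:
H₀: μ = 51
H₁: μ ≠ 51
df = n - 1 = 14
t = (x̄ - μ₀) / (s/√n) = (46.75 - 51) / (10.30/√15) = -1.598
p-value = 0.1323

Since p-value > α = 0.01, we fail to reject H₀.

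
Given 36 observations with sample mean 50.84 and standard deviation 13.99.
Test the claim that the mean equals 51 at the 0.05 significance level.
One-sample t-test:
H₀: μ = 51
H₁: μ ≠ 51
df = n - 1 = 35
t = (x̄ - μ₀) / (s/√n) = (50.84 - 51) / (13.99/√36) = -0.069
p-value = 0.9457

Since p-value > α = 0.05, we fail to reject H₀.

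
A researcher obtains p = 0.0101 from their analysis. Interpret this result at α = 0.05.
Since p = 0.0101 < α = 0.05, reject H₀.
There is sufficient evidence to reject the null hypothesis; the result is statistically significant at the 0.05 level.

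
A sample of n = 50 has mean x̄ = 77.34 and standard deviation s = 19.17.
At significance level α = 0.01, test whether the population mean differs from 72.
One-sample t-test:
H₀: μ = 72
H₁: μ ≠ 72
df = n - 1 = 49
t = (x̄ - μ₀) / (s/√n) = (77.34 - 72) / (19.17/√50) = 1.970
p-value = 0.0545

Since p-value > α = 0.01, we fail to reject H₀.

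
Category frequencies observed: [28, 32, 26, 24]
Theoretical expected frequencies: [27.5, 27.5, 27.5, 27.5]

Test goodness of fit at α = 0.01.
Chi-square goodness of fit test:
H₀: observed counts match expected distribution
H₁: observed counts differ from expected distribution
df = k - 1 = 3
χ² = Σ(O - E)²/E
   = (28 - 27.5)²/27.5 + (32 - 27.5)²/27.5 + (26 - 27.5)²/27.5 + (24 - 27.5)²/27.5
   = 0.009 + 0.736 + 0.082 + 0.445
   = 1.27
p-value = 0.7356

Since p-value > α = 0.01, we fail to reject H₀.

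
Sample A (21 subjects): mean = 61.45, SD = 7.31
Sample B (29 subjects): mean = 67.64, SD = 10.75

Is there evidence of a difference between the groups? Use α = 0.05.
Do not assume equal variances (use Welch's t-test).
Welch's two-sample t-test:
H₀: μ₁ = μ₂
H₁: μ₁ ≠ μ₂
s₁²/n₁ = 7.31²/21 = 2.5446,  s₂²/n₂ = 10.75²/29 = 3.9849
SE = √(s₁²/n₁ + s₂²/n₂) = √(2.5446 + 3.9849) = 2.5553
df (Welch-Satterthwaite) = (s₁²/n₁ + s₂²/n₂)² / [(s₁²/n₁)²/(n₁-1) + (s₂²/n₂)²/(n₂-1)] ≈ 47.86
t = (x̄₁ - x̄₂) / SE = (61.45 - 67.64) / 2.5553 = -6.19 / 2.5553 = -2.422
p-value = 0.0193

Since p-value < α = 0.05, we reject H₀.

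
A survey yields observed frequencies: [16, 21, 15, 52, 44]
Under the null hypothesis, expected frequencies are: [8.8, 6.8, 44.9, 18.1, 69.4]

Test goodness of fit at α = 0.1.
Chi-square goodness of fit test:
H₀: observed counts match expected distribution
H₁: observed counts differ from expected distribution
df = k - 1 = 4
χ² = Σ(O - E)²/E
   = (16 - 8.8)²/8.8 + (21 - 6.8)²/6.8 + (15 - 44.9)²/44.9 + (52 - 18.1)²/18.1 + (44 - 69.4)²/69.4
   = 5.891 + 29.653 + 19.911 + 63.492 + 9.296
   = 128.24
p-value < 0.0001

Since p-value < α = 0.1, we reject H₀.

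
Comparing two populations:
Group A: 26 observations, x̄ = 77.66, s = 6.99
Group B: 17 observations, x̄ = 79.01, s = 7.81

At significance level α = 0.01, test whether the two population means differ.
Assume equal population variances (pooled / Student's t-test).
Student's two-sample t-test (equal variances):
H₀: μ₁ = μ₂
H₁: μ₁ ≠ μ₂
df = n₁ + n₂ - 2 = 41
Pooled variance s_p² = [(n₁-1)s₁² + (n₂-1)s₂²] / (n₁ + n₂ - 2) = [(25)(6.99²) + (16)(7.81²)] / 41 = 53.5961
SE = √(s_p²(1/n₁ + 1/n₂)) = √(53.5961 × (1/26 + 1/17)) = 2.2834
t = (x̄₁ - x̄₂) / SE = (77.66 - 79.01) / 2.2834 = -1.35 / 2.2834 = -0.591
p-value = 0.5576

Since p-value > α = 0.01, we fail to reject H₀.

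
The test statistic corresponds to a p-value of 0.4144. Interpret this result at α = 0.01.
Since p = 0.4144 > α = 0.01, fail to reject H₀.
There is insufficient evidence to reject the null hypothesis; the result is not statistically significant at the 0.01 level.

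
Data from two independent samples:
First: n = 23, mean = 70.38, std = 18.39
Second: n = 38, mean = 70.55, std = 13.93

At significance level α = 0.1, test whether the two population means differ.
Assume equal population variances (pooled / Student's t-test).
Student's two-sample t-test (equal variances):
H₀: μ₁ = μ₂
H₁: μ₁ ≠ μ₂
df = n₁ + n₂ - 2 = 59
Pooled variance s_p² = [(n₁-1)s₁² + (n₂-1)s₂²] / (n₁ + n₂ - 2) = [(22)(18.39²) + (37)(13.93²)] / 59 = 247.7947
SE = √(s_p²(1/n₁ + 1/n₂)) = √(247.7947 × (1/23 + 1/38)) = 4.1587
t = (x̄₁ - x̄₂) / SE = (70.38 - 70.55) / 4.1587 = -0.17 / 4.1587 = -0.041
p-value = 0.9675

Since p-value > α = 0.1, we fail to reject H₀.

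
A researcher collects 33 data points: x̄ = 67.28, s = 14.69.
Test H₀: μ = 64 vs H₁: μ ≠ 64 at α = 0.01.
One-sample t-test:
H₀: μ = 64
H₁: μ ≠ 64
df = n - 1 = 32
t = (x̄ - μ₀) / (s/√n) = (67.28 - 64) / (14.69/√33) = 1.283
p-value = 0.2088

Since p-value > α = 0.01, we fail to reject H₀.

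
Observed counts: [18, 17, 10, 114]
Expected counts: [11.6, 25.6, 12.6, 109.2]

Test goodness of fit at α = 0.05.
Chi-square goodness of fit test:
H₀: observed counts match expected distribution
H₁: observed counts differ from expected distribution
df = k - 1 = 3
χ² = Σ(O - E)²/E
   = (18 - 11.6)²/11.6 + (17 - 25.6)²/25.6 + (10 - 12.6)²/12.6 + (114 - 109.2)²/109.2
   = 3.531 + 2.889 + 0.537 + 0.211
   = 7.17
p-value = 0.0667

Since p-value > α = 0.05, we fail to reject H₀.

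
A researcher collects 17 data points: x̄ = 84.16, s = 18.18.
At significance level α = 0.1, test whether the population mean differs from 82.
One-sample t-test:
H₀: μ = 82
H₁: μ ≠ 82
df = n - 1 = 16
t = (x̄ - μ₀) / (s/√n) = (84.16 - 82) / (18.18/√17) = 0.490
p-value = 0.6309

Since p-value > α = 0.1, we fail to reject H₀.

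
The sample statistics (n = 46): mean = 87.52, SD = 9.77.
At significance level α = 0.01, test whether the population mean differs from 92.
One-sample t-test:
H₀: μ = 92
H₁: μ ≠ 92
df = n - 1 = 45
t = (x̄ - μ₀) / (s/√n) = (87.52 - 92) / (9.77/√46) = -3.110
p-value = 0.0032

Since p-value < α = 0.01, we reject H₀.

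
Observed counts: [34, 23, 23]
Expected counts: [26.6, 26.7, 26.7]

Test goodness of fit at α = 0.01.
Chi-square goodness of fit test:
H₀: observed counts match expected distribution
H₁: observed counts differ from expected distribution
df = k - 1 = 2
χ² = Σ(O - E)²/E
   = (34 - 26.6)²/26.6 + (23 - 26.7)²/26.7 + (23 - 26.7)²/26.7
   = 2.059 + 0.513 + 0.513
   = 3.08
p-value = 0.2139

Since p-value > α = 0.01, we fail to reject H₀.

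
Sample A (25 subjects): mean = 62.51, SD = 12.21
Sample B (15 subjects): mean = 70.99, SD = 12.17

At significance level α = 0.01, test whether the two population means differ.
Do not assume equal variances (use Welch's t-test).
Welch's two-sample t-test:
H₀: μ₁ = μ₂
H₁: μ₁ ≠ μ₂
s₁²/n₁ = 12.21²/25 = 5.9634,  s₂²/n₂ = 12.17²/15 = 9.8739
SE = √(s₁²/n₁ + s₂²/n₂) = √(5.9634 + 9.8739) = 3.9796
df (Welch-Satterthwaite) = (s₁²/n₁ + s₂²/n₂)² / [(s₁²/n₁)²/(n₁-1) + (s₂²/n₂)²/(n₂-1)] ≈ 29.70
t = (x̄₁ - x̄₂) / SE = (62.51 - 70.99) / 3.9796 = -8.48 / 3.9796 = -2.131
p-value = 0.0415

Since p-value > α = 0.01, we fail to reject H₀.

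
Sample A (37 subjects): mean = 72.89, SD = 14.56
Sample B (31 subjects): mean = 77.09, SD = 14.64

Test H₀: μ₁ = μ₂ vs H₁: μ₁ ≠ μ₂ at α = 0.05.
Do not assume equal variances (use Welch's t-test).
Welch's two-sample t-test:
H₀: μ₁ = μ₂
H₁: μ₁ ≠ μ₂
s₁²/n₁ = 14.56²/37 = 5.7296,  s₂²/n₂ = 14.64²/31 = 6.9139
SE = √(s₁²/n₁ + s₂²/n₂) = √(5.7296 + 6.9139) = 3.5558
df (Welch-Satterthwaite) = (s₁²/n₁ + s₂²/n₂)² / [(s₁²/n₁)²/(n₁-1) + (s₂²/n₂)²/(n₂-1)] ≈ 63.81
t = (x̄₁ - x̄₂) / SE = (72.89 - 77.09) / 3.5558 = -4.20 / 3.5558 = -1.181
p-value = 0.2419

Since p-value > α = 0.05, we fail to reject H₀.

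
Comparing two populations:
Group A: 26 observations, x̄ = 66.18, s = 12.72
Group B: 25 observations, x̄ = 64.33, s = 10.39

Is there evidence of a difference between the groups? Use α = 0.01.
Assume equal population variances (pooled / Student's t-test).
Student's two-sample t-test (equal variances):
H₀: μ₁ = μ₂
H₁: μ₁ ≠ μ₂
df = n₁ + n₂ - 2 = 49
Pooled variance s_p² = [(n₁-1)s₁² + (n₂-1)s₂²] / (n₁ + n₂ - 2) = [(25)(12.72²) + (24)(10.39²)] / 49 = 135.4247
SE = √(s_p²(1/n₁ + 1/n₂)) = √(135.4247 × (1/26 + 1/25)) = 3.2597
t = (x̄₁ - x̄₂) / SE = (66.18 - 64.33) / 3.2597 = 1.85 / 3.2597 = 0.568
p-value = 0.5729

Since p-value > α = 0.01, we fail to reject H₀.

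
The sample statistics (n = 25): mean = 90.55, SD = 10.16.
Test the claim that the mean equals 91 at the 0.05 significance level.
One-sample t-test:
H₀: μ = 91
H₁: μ ≠ 91
df = n - 1 = 24
t = (x̄ - μ₀) / (s/√n) = (90.55 - 91) / (10.16/√25) = -0.221
p-value = 0.8266

Since p-value > α = 0.05, we fail to reject H₀.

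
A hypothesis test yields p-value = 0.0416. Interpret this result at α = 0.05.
Since p = 0.0416 < α = 0.05, reject H₀.
There is sufficient evidence to reject the null hypothesis; the result is statistically significant at the 0.05 level.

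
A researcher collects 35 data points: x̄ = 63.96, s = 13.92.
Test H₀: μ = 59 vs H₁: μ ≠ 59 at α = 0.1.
One-sample t-test:
H₀: μ = 59
H₁: μ ≠ 59
df = n - 1 = 34
t = (x̄ - μ₀) / (s/√n) = (63.96 - 59) / (13.92/√35) = 2.108
p-value = 0.0425

Since p-value < α = 0.1, we reject H₀.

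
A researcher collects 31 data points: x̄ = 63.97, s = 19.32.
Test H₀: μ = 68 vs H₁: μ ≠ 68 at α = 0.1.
One-sample t-test:
H₀: μ = 68
H₁: μ ≠ 68
df = n - 1 = 30
t = (x̄ - μ₀) / (s/√n) = (63.97 - 68) / (19.32/√31) = -1.161
p-value = 0.2546

Since p-value > α = 0.1, we fail to reject H₀.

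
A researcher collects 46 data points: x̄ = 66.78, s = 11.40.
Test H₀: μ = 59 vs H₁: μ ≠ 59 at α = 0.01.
One-sample t-test:
H₀: μ = 59
H₁: μ ≠ 59
df = n - 1 = 45
t = (x̄ - μ₀) / (s/√n) = (66.78 - 59) / (11.40/√46) = 4.629
p-value < 0.0001

Since p-value < α = 0.01, we reject H₀.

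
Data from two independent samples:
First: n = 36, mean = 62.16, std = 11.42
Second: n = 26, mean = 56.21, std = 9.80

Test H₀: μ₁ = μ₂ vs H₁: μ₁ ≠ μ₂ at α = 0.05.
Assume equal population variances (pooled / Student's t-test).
Student's two-sample t-test (equal variances):
H₀: μ₁ = μ₂
H₁: μ₁ ≠ μ₂
df = n₁ + n₂ - 2 = 60
Pooled variance s_p² = [(n₁-1)s₁² + (n₂-1)s₂²] / (n₁ + n₂ - 2) = [(35)(11.42²) + (25)(9.80²)] / 60 = 116.0929
SE = √(s_p²(1/n₁ + 1/n₂)) = √(116.0929 × (1/36 + 1/26)) = 2.7731
t = (x̄₁ - x̄₂) / SE = (62.16 - 56.21) / 2.7731 = 5.95 / 2.7731 = 2.146
p-value = 0.0360

Since p-value < α = 0.05, we reject H₀.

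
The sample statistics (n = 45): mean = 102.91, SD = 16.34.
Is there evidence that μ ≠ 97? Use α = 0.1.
One-sample t-test:
H₀: μ = 97
H₁: μ ≠ 97
df = n - 1 = 44
t = (x̄ - μ₀) / (s/√n) = (102.91 - 97) / (16.34/√45) = 2.426
p-value = 0.0194

Since p-value < α = 0.1, we reject H₀.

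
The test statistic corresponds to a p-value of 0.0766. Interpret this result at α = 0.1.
Since p = 0.0766 < α = 0.1, reject H₀.
There is sufficient evidence to reject the null hypothesis; the result is statistically significant at the 0.1 level.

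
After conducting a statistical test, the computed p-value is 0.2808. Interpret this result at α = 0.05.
Since p = 0.2808 > α = 0.05, fail to reject H₀.
There is insufficient evidence to reject the null hypothesis; the result is not statistically significant at the 0.05 level.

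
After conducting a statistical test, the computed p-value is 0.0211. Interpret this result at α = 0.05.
Since p = 0.0211 < α = 0.05, reject H₀.
There is sufficient evidence to reject the null hypothesis; the result is statistically significant at the 0.05 level.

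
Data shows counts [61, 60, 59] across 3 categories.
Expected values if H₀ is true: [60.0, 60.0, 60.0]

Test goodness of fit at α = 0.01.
Chi-square goodness of fit test:
H₀: observed counts match expected distribution
H₁: observed counts differ from expected distribution
df = k - 1 = 2
χ² = Σ(O - E)²/E
   = (61 - 60.0)²/60.0 + (60 - 60.0)²/60.0 + (59 - 60.0)²/60.0
   = 0.017 + 0.000 + 0.017
   = 0.03
p-value = 0.9835

Since p-value > α = 0.01, we fail to reject H₀.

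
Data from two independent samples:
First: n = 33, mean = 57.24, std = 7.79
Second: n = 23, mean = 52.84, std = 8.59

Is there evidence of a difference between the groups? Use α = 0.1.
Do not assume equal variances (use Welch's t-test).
Welch's two-sample t-test:
H₀: μ₁ = μ₂
H₁: μ₁ ≠ μ₂
s₁²/n₁ = 7.79²/33 = 1.8389,  s₂²/n₂ = 8.59²/23 = 3.2082
SE = √(s₁²/n₁ + s₂²/n₂) = √(1.8389 + 3.2082) = 2.2466
df (Welch-Satterthwaite) = (s₁²/n₁ + s₂²/n₂)² / [(s₁²/n₁)²/(n₁-1) + (s₂²/n₂)²/(n₂-1)] ≈ 44.42
t = (x̄₁ - x̄₂) / SE = (57.24 - 52.84) / 2.2466 = 4.40 / 2.2466 = 1.959
p-value = 0.0565

Since p-value < α = 0.1, we reject H₀.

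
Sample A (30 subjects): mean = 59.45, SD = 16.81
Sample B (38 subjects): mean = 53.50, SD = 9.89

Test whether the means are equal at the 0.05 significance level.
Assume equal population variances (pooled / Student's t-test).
Student's two-sample t-test (equal variances):
H₀: μ₁ = μ₂
H₁: μ₁ ≠ μ₂
df = n₁ + n₂ - 2 = 66
Pooled variance s_p² = [(n₁-1)s₁² + (n₂-1)s₂²] / (n₁ + n₂ - 2) = [(29)(16.81²) + (37)(9.89²)] / 66 = 178.9963
SE = √(s_p²(1/n₁ + 1/n₂)) = √(178.9963 × (1/30 + 1/38)) = 3.2676
t = (x̄₁ - x̄₂) / SE = (59.45 - 53.50) / 3.2676 = 5.95 / 3.2676 = 1.821
p-value = 0.0732

Since p-value > α = 0.05, we fail to reject H₀.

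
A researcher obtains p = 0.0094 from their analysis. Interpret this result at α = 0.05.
Since p = 0.0094 < α = 0.05, reject H₀.
There is sufficient evidence to reject the null hypothesis; the result is statistically significant at the 0.05 level.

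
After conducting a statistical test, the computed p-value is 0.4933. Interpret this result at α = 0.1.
Since p = 0.4933 > α = 0.1, fail to reject H₀.
There is insufficient evidence to reject the null hypothesis; the result is not statistically significant at the 0.1 level.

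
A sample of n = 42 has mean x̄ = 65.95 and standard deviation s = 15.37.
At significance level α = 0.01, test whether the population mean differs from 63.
One-sample t-test:
H₀: μ = 63
H₁: μ ≠ 63
df = n - 1 = 41
t = (x̄ - μ₀) / (s/√n) = (65.95 - 63) / (15.37/√42) = 1.244
p-value = 0.2206

Since p-value > α = 0.01, we fail to reject H₀.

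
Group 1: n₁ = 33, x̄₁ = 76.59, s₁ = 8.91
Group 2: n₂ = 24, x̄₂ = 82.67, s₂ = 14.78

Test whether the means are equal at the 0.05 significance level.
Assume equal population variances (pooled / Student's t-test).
Student's two-sample t-test (equal variances):
H₀: μ₁ = μ₂
H₁: μ₁ ≠ μ₂
df = n₁ + n₂ - 2 = 55
Pooled variance s_p² = [(n₁-1)s₁² + (n₂-1)s₂²] / (n₁ + n₂ - 2) = [(32)(8.91²) + (23)(14.78²)] / 55 = 137.5406
SE = √(s_p²(1/n₁ + 1/n₂)) = √(137.5406 × (1/33 + 1/24)) = 3.1462
t = (x̄₁ - x̄₂) / SE = (76.59 - 82.67) / 3.1462 = -6.08 / 3.1462 = -1.932
p-value = 0.0585

Since p-value > α = 0.05, we fail to reject H₀.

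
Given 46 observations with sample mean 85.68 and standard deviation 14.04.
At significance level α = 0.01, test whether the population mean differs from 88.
One-sample t-test:
H₀: μ = 88
H₁: μ ≠ 88
df = n - 1 = 45
t = (x̄ - μ₀) / (s/√n) = (85.68 - 88) / (14.04/√46) = -1.121
p-value = 0.2683

Since p-value > α = 0.01, we fail to reject H₀.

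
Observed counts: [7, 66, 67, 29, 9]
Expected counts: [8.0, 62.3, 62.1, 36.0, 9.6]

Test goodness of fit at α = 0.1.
Chi-square goodness of fit test:
H₀: observed counts match expected distribution
H₁: observed counts differ from expected distribution
df = k - 1 = 4
χ² = Σ(O - E)²/E
   = (7 - 8.0)²/8.0 + (66 - 62.3)²/62.3 + (67 - 62.1)²/62.1 + (29 - 36.0)²/36.0 + (9 - 9.6)²/9.6
   = 0.125 + 0.220 + 0.387 + 1.361 + 0.037
   = 2.13
p-value = 0.7119

Since p-value > α = 0.1, we fail to reject H₀.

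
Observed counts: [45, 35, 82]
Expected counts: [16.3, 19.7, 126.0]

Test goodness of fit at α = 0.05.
Chi-square goodness of fit test:
H₀: observed counts match expected distribution
H₁: observed counts differ from expected distribution
df = k - 1 = 2
χ² = Σ(O - E)²/E
   = (45 - 16.3)²/16.3 + (35 - 19.7)²/19.7 + (82 - 126.0)²/126.0
   = 50.533 + 11.883 + 15.365
   = 77.78
p-value < 0.0001

Since p-value < α = 0.05, we reject H₀.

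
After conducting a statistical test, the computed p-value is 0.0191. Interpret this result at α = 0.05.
Since p = 0.0191 < α = 0.05, reject H₀.
There is sufficient evidence to reject the null hypothesis; the result is statistically significant at the 0.05 level.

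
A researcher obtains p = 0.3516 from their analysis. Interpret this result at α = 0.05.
Since p = 0.3516 > α = 0.05, fail to reject H₀.
There is insufficient evidence to reject the null hypothesis; the result is not statistically significant at the 0.05 level.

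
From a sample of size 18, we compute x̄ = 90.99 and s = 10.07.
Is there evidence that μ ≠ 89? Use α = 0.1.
One-sample t-test:
H₀: μ = 89
H₁: μ ≠ 89
df = n - 1 = 17
t = (x̄ - μ₀) / (s/√n) = (90.99 - 89) / (10.07/√18) = 0.838
p-value = 0.4134

Since p-value > α = 0.1, we fail to reject H₀.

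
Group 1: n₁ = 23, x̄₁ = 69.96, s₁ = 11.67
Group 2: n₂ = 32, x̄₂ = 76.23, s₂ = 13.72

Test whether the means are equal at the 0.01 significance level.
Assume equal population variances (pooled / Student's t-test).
Student's two-sample t-test (equal variances):
H₀: μ₁ = μ₂
H₁: μ₁ ≠ μ₂
df = n₁ + n₂ - 2 = 53
Pooled variance s_p² = [(n₁-1)s₁² + (n₂-1)s₂²] / (n₁ + n₂ - 2) = [(22)(11.67²) + (31)(13.72²)] / 53 = 166.6329
SE = √(s_p²(1/n₁ + 1/n₂)) = √(166.6329 × (1/23 + 1/32)) = 3.5288
t = (x̄₁ - x̄₂) / SE = (69.96 - 76.23) / 3.5288 = -6.27 / 3.5288 = -1.777
p-value = 0.0813

Since p-value > α = 0.01, we fail to reject H₀.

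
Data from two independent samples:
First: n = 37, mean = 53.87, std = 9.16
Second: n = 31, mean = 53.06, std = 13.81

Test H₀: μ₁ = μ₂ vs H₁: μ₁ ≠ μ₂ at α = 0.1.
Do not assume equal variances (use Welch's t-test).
Welch's two-sample t-test:
H₀: μ₁ = μ₂
H₁: μ₁ ≠ μ₂
s₁²/n₁ = 9.16²/37 = 2.2677,  s₂²/n₂ = 13.81²/31 = 6.1521
SE = √(s₁²/n₁ + s₂²/n₂) = √(2.2677 + 6.1521) = 2.9017
df (Welch-Satterthwaite) = (s₁²/n₁ + s₂²/n₂)² / [(s₁²/n₁)²/(n₁-1) + (s₂²/n₂)²/(n₂-1)] ≈ 50.48
t = (x̄₁ - x̄₂) / SE = (53.87 - 53.06) / 2.9017 = 0.81 / 2.9017 = 0.279
p-value = 0.7813

Since p-value > α = 0.1, we fail to reject H₀.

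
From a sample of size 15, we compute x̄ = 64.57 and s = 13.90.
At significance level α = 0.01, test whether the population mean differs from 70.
One-sample t-test:
H₀: μ = 70
H₁: μ ≠ 70
df = n - 1 = 14
t = (x̄ - μ₀) / (s/√n) = (64.57 - 70) / (13.90/√15) = -1.513
p-value = 0.1525

Since p-value > α = 0.01, we fail to reject H₀.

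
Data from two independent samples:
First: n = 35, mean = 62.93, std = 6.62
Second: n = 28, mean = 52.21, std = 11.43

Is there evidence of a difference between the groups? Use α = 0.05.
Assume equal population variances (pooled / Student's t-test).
Student's two-sample t-test (equal variances):
H₀: μ₁ = μ₂
H₁: μ₁ ≠ μ₂
df = n₁ + n₂ - 2 = 61
Pooled variance s_p² = [(n₁-1)s₁² + (n₂-1)s₂²] / (n₁ + n₂ - 2) = [(34)(6.62²) + (27)(11.43²)] / 61 = 82.2531
SE = √(s_p²(1/n₁ + 1/n₂)) = √(82.2531 × (1/35 + 1/28)) = 2.2995
t = (x̄₁ - x̄₂) / SE = (62.93 - 52.21) / 2.2995 = 10.72 / 2.2995 = 4.662
p-value < 0.0001

Since p-value < α = 0.05, we reject H₀.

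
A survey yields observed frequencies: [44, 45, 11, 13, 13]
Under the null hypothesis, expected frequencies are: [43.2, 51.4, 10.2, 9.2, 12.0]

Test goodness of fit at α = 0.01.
Chi-square goodness of fit test:
H₀: observed counts match expected distribution
H₁: observed counts differ from expected distribution
df = k - 1 = 4
χ² = Σ(O - E)²/E
   = (44 - 43.2)²/43.2 + (45 - 51.4)²/51.4 + (11 - 10.2)²/10.2 + (13 - 9.2)²/9.2 + (13 - 12.0)²/12.0
   = 0.015 + 0.797 + 0.063 + 1.570 + 0.083
   = 2.53
p-value = 0.6397

Since p-value > α = 0.01, we fail to reject H₀.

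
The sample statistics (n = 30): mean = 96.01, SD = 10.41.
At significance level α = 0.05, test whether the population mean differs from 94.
One-sample t-test:
H₀: μ = 94
H₁: μ ≠ 94
df = n - 1 = 29
t = (x̄ - μ₀) / (s/√n) = (96.01 - 94) / (10.41/√30) = 1.058
p-value = 0.2990

Since p-value > α = 0.05, we fail to reject H₀.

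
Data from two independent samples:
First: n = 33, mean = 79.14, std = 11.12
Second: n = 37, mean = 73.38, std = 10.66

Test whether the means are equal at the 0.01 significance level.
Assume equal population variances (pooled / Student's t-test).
Student's two-sample t-test (equal variances):
H₀: μ₁ = μ₂
H₁: μ₁ ≠ μ₂
df = n₁ + n₂ - 2 = 68
Pooled variance s_p² = [(n₁-1)s₁² + (n₂-1)s₂²] / (n₁ + n₂ - 2) = [(32)(11.12²) + (36)(10.66²)] / 68 = 118.3503
SE = √(s_p²(1/n₁ + 1/n₂)) = √(118.3503 × (1/33 + 1/37)) = 2.6048
t = (x̄₁ - x̄₂) / SE = (79.14 - 73.38) / 2.6048 = 5.76 / 2.6048 = 2.211
p-value = 0.0304

Since p-value > α = 0.01, we fail to reject H₀.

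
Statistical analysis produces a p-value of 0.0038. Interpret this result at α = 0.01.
Since p = 0.0038 < α = 0.01, reject H₀.
There is sufficient evidence to reject the null hypothesis; the result is statistically significant at the 0.01 level.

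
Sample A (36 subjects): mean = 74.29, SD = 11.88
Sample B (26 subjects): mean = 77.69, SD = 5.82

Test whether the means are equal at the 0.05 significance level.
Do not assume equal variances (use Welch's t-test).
Welch's two-sample t-test:
H₀: μ₁ = μ₂
H₁: μ₁ ≠ μ₂
s₁²/n₁ = 11.88²/36 = 3.9204,  s₂²/n₂ = 5.82²/26 = 1.3028
SE = √(s₁²/n₁ + s₂²/n₂) = √(3.9204 + 1.3028) = 2.2854
df (Welch-Satterthwaite) = (s₁²/n₁ + s₂²/n₂)² / [(s₁²/n₁)²/(n₁-1) + (s₂²/n₂)²/(n₂-1)] ≈ 53.81
t = (x̄₁ - x̄₂) / SE = (74.29 - 77.69) / 2.2854 = -3.40 / 2.2854 = -1.488
p-value = 0.1427

Since p-value > α = 0.05, we fail to reject H₀.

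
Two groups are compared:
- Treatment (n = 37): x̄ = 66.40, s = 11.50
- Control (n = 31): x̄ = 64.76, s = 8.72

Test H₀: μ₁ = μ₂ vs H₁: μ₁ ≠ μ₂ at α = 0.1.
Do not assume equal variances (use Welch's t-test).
Welch's two-sample t-test:
H₀: μ₁ = μ₂
H₁: μ₁ ≠ μ₂
s₁²/n₁ = 11.50²/37 = 3.5743,  s₂²/n₂ = 8.72²/31 = 2.4529
SE = √(s₁²/n₁ + s₂²/n₂) = √(3.5743 + 2.4529) = 2.4550
df (Welch-Satterthwaite) = (s₁²/n₁ + s₂²/n₂)² / [(s₁²/n₁)²/(n₁-1) + (s₂²/n₂)²/(n₂-1)] ≈ 65.40
t = (x̄₁ - x̄₂) / SE = (66.40 - 64.76) / 2.4550 = 1.64 / 2.4550 = 0.668
p-value = 0.5065

Since p-value > α = 0.1, we fail to reject H₀.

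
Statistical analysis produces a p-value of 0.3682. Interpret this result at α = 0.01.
Since p = 0.3682 > α = 0.01, fail to reject H₀.
There is insufficient evidence to reject the null hypothesis; the result is not statistically significant at the 0.01 level.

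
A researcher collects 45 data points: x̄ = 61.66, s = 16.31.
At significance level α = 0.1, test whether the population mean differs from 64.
One-sample t-test:
H₀: μ = 64
H₁: μ ≠ 64
df = n - 1 = 44
t = (x̄ - μ₀) / (s/√n) = (61.66 - 64) / (16.31/√45) = -0.962
p-value = 0.3411

Since p-value > α = 0.1, we fail to reject H₀.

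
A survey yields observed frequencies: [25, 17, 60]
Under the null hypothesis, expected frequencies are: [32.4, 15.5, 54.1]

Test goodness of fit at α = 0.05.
Chi-square goodness of fit test:
H₀: observed counts match expected distribution
H₁: observed counts differ from expected distribution
df = k - 1 = 2
χ² = Σ(O - E)²/E
   = (25 - 32.4)²/32.4 + (17 - 15.5)²/15.5 + (60 - 54.1)²/54.1
   = 1.690 + 0.145 + 0.643
   = 2.48
p-value = 0.2896

Since p-value > α = 0.05, we fail to reject H₀.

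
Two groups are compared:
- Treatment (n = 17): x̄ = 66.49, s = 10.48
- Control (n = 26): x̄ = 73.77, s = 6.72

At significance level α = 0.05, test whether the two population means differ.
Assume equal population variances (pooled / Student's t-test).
Student's two-sample t-test (equal variances):
H₀: μ₁ = μ₂
H₁: μ₁ ≠ μ₂
df = n₁ + n₂ - 2 = 41
Pooled variance s_p² = [(n₁-1)s₁² + (n₂-1)s₂²] / (n₁ + n₂ - 2) = [(16)(10.48²) + (25)(6.72²)] / 41 = 70.3963
SE = √(s_p²(1/n₁ + 1/n₂)) = √(70.3963 × (1/17 + 1/26)) = 2.6170
t = (x̄₁ - x̄₂) / SE = (66.49 - 73.77) / 2.6170 = -7.28 / 2.6170 = -2.782
p-value = 0.0081

Since p-value < α = 0.05, we reject H₀.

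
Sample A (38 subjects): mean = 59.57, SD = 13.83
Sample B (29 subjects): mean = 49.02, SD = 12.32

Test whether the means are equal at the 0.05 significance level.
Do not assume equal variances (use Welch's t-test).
Welch's two-sample t-test:
H₀: μ₁ = μ₂
H₁: μ₁ ≠ μ₂
s₁²/n₁ = 13.83²/38 = 5.0334,  s₂²/n₂ = 12.32²/29 = 5.2339
SE = √(s₁²/n₁ + s₂²/n₂) = √(5.0334 + 5.2339) = 3.2043
df (Welch-Satterthwaite) = (s₁²/n₁ + s₂²/n₂)² / [(s₁²/n₁)²/(n₁-1) + (s₂²/n₂)²/(n₂-1)] ≈ 63.39
t = (x̄₁ - x̄₂) / SE = (59.57 - 49.02) / 3.2043 = 10.55 / 3.2043 = 3.292
p-value = 0.0016

Since p-value < α = 0.05, we reject H₀.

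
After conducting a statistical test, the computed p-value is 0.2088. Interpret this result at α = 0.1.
Since p = 0.2088 > α = 0.1, fail to reject H₀.
There is insufficient evidence to reject the null hypothesis; the result is not statistically significant at the 0.1 level.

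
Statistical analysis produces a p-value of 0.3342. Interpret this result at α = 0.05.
Since p = 0.3342 > α = 0.05, fail to reject H₀.
There is insufficient evidence to reject the null hypothesis; the result is not statistically significant at the 0.05 level.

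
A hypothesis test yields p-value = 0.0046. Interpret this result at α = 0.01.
Since p = 0.0046 < α = 0.01, reject H₀.
There is sufficient evidence to reject the null hypothesis; the result is statistically significant at the 0.01 level.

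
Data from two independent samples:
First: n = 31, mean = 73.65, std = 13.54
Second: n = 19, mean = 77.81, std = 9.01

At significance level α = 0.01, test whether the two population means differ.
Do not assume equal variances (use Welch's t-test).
Welch's two-sample t-test:
H₀: μ₁ = μ₂
H₁: μ₁ ≠ μ₂
s₁²/n₁ = 13.54²/31 = 5.9139,  s₂²/n₂ = 9.01²/19 = 4.2726
SE = √(s₁²/n₁ + s₂²/n₂) = √(5.9139 + 4.2726) = 3.1916
df (Welch-Satterthwaite) = (s₁²/n₁ + s₂²/n₂)² / [(s₁²/n₁)²/(n₁-1) + (s₂²/n₂)²/(n₂-1)] ≈ 47.60
t = (x̄₁ - x̄₂) / SE = (73.65 - 77.81) / 3.1916 = -4.16 / 3.1916 = -1.303
p-value = 0.1987

Since p-value > α = 0.01, we fail to reject H₀.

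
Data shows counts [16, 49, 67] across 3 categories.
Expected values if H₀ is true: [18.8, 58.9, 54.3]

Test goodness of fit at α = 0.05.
Chi-square goodness of fit test:
H₀: observed counts match expected distribution
H₁: observed counts differ from expected distribution
df = k - 1 = 2
χ² = Σ(O - E)²/E
   = (16 - 18.8)²/18.8 + (49 - 58.9)²/58.9 + (67 - 54.3)²/54.3
   = 0.417 + 1.664 + 2.970
   = 5.05
p-value = 0.0800

Since p-value > α = 0.05, we fail to reject H₀.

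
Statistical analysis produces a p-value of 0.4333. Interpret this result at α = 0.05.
Since p = 0.4333 > α = 0.05, fail to reject H₀.
There is insufficient evidence to reject the null hypothesis; the result is not statistically significant at the 0.05 level.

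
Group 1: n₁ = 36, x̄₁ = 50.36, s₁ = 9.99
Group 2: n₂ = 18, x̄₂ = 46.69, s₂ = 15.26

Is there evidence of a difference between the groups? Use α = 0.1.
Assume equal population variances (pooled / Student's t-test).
Student's two-sample t-test (equal variances):
H₀: μ₁ = μ₂
H₁: μ₁ ≠ μ₂
df = n₁ + n₂ - 2 = 52
Pooled variance s_p² = [(n₁-1)s₁² + (n₂-1)s₂²] / (n₁ + n₂ - 2) = [(35)(9.99²) + (17)(15.26²)] / 52 = 143.3029
SE = √(s_p²(1/n₁ + 1/n₂)) = √(143.3029 × (1/36 + 1/18)) = 3.4557
t = (x̄₁ - x̄₂) / SE = (50.36 - 46.69) / 3.4557 = 3.67 / 3.4557 = 1.062
p-value = 0.2931

Since p-value > α = 0.1, we fail to reject H₀.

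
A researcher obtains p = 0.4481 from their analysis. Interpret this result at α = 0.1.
Since p = 0.4481 > α = 0.1, fail to reject H₀.
There is insufficient evidence to reject the null hypothesis; the result is not statistically significant at the 0.1 level.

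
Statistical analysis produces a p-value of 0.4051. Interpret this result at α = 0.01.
Since p = 0.4051 > α = 0.01, fail to reject H₀.
There is insufficient evidence to reject the null hypothesis; the result is not statistically significant at the 0.01 level.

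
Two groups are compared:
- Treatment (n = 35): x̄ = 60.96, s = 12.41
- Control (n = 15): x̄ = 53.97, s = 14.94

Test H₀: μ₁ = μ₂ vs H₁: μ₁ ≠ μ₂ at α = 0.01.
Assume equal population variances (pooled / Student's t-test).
Student's two-sample t-test (equal variances):
H₀: μ₁ = μ₂
H₁: μ₁ ≠ μ₂
df = n₁ + n₂ - 2 = 48
Pooled variance s_p² = [(n₁-1)s₁² + (n₂-1)s₂²] / (n₁ + n₂ - 2) = [(34)(12.41²) + (14)(14.94²)] / 48 = 174.1901
SE = √(s_p²(1/n₁ + 1/n₂)) = √(174.1901 × (1/35 + 1/15)) = 4.0730
t = (x̄₁ - x̄₂) / SE = (60.96 - 53.97) / 4.0730 = 6.99 / 4.0730 = 1.716
p-value = 0.0926

Since p-value > α = 0.01, we fail to reject H₀.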